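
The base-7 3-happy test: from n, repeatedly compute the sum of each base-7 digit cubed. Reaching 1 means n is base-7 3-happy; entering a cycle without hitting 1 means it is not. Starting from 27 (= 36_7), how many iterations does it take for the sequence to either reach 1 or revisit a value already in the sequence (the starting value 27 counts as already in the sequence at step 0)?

6

27 = (3,6)_7 → 3³ + 6³ = 243
243 = (4,6,5)_7 → 4³ + 6³ + 5³ = 405
405 = (1,1,1,6)_7 → 1³ + 1³ + 1³ + 6³ = 219
219 = (4,3,2)_7 → 4³ + 3³ + 2³ = 99
99 = (2,0,1)_7 → 2³ + 0³ + 1³ = 9
9 = (1,2)_7 → 1³ + 2³ = 9  — 9 repeats.
That took 6 steps.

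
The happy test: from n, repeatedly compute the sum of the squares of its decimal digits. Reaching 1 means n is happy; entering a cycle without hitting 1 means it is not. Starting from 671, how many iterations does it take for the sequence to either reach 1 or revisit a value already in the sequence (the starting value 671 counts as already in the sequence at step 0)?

3

671 → 6² + 7² + 1² = 86
86 → 8² + 6² = 100
100 → 1² + 0² + 0² = 1  — reached 1.
That took 3 steps.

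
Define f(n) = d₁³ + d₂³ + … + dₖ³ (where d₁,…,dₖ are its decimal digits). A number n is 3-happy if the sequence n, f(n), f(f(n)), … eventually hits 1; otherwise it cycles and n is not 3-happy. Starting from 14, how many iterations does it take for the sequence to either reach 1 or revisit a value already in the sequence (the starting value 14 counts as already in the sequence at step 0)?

14 → 65
65 → 341
341 → 92
92 → 737
737 → 713
713 → 371
371 → 371  — 371 repeats.
That took 7 steps.

7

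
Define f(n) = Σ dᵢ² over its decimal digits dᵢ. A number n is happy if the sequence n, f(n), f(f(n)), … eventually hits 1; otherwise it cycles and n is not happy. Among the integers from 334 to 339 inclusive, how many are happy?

1

334: 334 → 34 → 25 → 29 → 85 → 89 → 145 → 42 → 20 → 4 → 16 → 37 → 58 → 89  (repeats 89)
335: 335 → 43 → 25 → 29 → 85 → 89 → 145 → 42 → 20 → 4 → 16 → 37 → 58 → 89  (repeats 89)
336: 336 → 54 → 41 → 17 → 50 → 25 → 29 → 85 → 89 → 145 → 42 → 20 → 4 → 16 → 37 → 58 → 89  (repeats 89)
337: 337 → 67 → 85 → 89 → 145 → 42 → 20 → 4 → 16 → 37 → 58 → 89  (repeats 89)
338: 338 → 82 → 68 → 100 → 1  (reaches 1)
339: 339 → 99 → 162 → 41 → 17 → 50 → 25 → 29 → 85 → 89 → 145 → 42 → 20 → 4 → 16 → 37 → 58 → 89  (repeats 89)
happy: 338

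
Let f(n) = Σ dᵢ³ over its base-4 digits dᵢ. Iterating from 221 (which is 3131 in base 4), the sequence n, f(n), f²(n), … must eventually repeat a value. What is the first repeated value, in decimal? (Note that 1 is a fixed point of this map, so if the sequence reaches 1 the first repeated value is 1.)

221 = (3,1,3,1)_4 → 3³ + 1³ + 3³ + 1³ = 56
56 = (3,2,0)_4 → 3³ + 2³ + 0³ = 35
35 = (2,0,3)_4 → 2³ + 0³ + 3³ = 35  — 35 already appeared earlier.

35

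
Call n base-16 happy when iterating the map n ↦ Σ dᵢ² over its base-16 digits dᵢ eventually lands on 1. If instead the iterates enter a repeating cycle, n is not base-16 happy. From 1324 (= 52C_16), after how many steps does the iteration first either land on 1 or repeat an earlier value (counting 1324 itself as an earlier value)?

1324 = (5,2,12)_16 → 173
173 = (10,13)_16 → 269
269 = (1,0,13)_16 → 170
170 = (10,10)_16 → 200
200 = (12,8)_16 → 208
208 = (13,0)_16 → 169
169 = (10,9)_16 → 181
181 = (11,5)_16 → 146
146 = (9,2)_16 → 85
85 = (5,5)_16 → 50
50 = (3,2)_16 → 13
13 = (13)_16 → 169  — 169 repeats.
That took 12 steps.

12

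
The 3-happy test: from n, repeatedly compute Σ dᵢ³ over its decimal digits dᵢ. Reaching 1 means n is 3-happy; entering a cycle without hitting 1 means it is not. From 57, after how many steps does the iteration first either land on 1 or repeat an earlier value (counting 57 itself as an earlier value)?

6

57 → 5³ + 7³ = 125 + 343 = 468
468 → 4³ + 6³ + 8³ = 64 + 216 + 512 = 792
792 → 7³ + 9³ + 2³ = 343 + 729 + 8 = 1080
1080 → 1³ + 0³ + 8³ + 0³ = 1 + 0 + 512 + 0 = 513
513 → 5³ + 1³ + 3³ = 125 + 1 + 27 = 153
153 → 1³ + 5³ + 3³ = 1 + 125 + 27 = 153  — 153 repeats.
That took 6 steps.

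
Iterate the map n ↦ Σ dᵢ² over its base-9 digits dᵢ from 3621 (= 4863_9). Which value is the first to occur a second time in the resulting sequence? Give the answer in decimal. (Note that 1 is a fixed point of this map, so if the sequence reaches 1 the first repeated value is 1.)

3621 = (4,8,6,3)_9 → 4² + 8² + 6² + 3² = 125
125 = (1,4,8)_9 → 1² + 4² + 8² = 81
81 = (1,0,0)_9 → 1² + 0² + 0² = 1  — reached the fixed point 1.
1 → 1, so 1 is the first repeated value.

1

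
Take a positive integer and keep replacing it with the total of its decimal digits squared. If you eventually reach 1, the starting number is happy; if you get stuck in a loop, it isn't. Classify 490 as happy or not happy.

happy

490 → 97
97 → 130
130 → 10
10 → 1  — reached 1.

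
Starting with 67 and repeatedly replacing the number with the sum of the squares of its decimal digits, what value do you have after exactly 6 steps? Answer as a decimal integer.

4

67 → 6² + 7² = 85
85 → 8² + 5² = 89
89 → 8² + 9² = 145
145 → 1² + 4² + 5² = 42
42 → 4² + 2² = 20
20 → 2² + 0² = 4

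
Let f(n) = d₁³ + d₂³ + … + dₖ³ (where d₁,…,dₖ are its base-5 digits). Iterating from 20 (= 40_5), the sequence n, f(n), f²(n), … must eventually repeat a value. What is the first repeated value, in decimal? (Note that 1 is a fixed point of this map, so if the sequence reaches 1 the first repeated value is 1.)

28

20 = (4,0)_5 → 64
64 = (2,2,4)_5 → 80
80 = (3,1,0)_5 → 28
28 = (1,0,3)_5 → 28  — 28 already appeared earlier.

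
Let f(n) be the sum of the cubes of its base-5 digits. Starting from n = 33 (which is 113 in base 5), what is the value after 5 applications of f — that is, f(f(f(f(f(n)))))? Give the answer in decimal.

65

33 = (1,1,3)_5 → 1³ + 1³ + 3³ = 1 + 1 + 27 = 29
29 = (1,0,4)_5 → 1³ + 0³ + 4³ = 1 + 0 + 64 = 65
65 = (2,3,0)_5 → 2³ + 3³ + 0³ = 8 + 27 + 0 = 35
35 = (1,2,0)_5 → 1³ + 2³ + 0³ = 1 + 8 + 0 = 9
9 = (1,4)_5 → 1³ + 4³ = 1 + 64 = 65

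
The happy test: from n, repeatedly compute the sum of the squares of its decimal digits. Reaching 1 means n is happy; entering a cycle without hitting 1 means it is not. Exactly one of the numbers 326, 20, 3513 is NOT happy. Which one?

326: 326 → 49 → 97 → 130 → 10 → 1  — reaches 1 (happy)
20: 20 → 4 → 16 → 37 → 58 → 89 → 145 → 42 → 20  — repeats 20 (not happy)
3513: 3513 → 44 → 32 → 13 → 10 → 1  — reaches 1 (happy)

20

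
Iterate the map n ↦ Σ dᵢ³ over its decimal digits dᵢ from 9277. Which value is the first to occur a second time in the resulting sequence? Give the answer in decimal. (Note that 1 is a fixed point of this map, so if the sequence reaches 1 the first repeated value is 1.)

1

9277 → 9³ + 2³ + 7³ + 7³ = 729 + 8 + 343 + 343 = 1423
1423 → 1³ + 4³ + 2³ + 3³ = 1 + 64 + 8 + 27 = 100
100 → 1³ + 0³ + 0³ = 1 + 0 + 0 = 1  — reached the fixed point 1.
1 → 1, so 1 is the first repeated value.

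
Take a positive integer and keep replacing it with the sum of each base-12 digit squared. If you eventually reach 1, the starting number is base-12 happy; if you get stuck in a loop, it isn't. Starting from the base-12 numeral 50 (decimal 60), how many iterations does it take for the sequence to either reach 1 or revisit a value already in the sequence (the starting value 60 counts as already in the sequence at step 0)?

3

60 = (5,0)_12 → 5² + 0² = 25
25 = (2,1)_12 → 2² + 1² = 5
5 = (5)_12 → 5² = 25  — 25 repeats.
That took 3 steps.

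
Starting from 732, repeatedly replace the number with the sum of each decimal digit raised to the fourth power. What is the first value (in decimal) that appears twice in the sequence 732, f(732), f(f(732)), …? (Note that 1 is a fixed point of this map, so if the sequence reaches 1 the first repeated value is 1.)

13139

732 → 7⁴ + 3⁴ + 2⁴ = 2498
2498 → 2⁴ + 4⁴ + 9⁴ + 8⁴ = 10929
10929 → 1⁴ + 0⁴ + 9⁴ + 2⁴ + 9⁴ = 13139
13139 → 1⁴ + 3⁴ + 1⁴ + 3⁴ + 9⁴ = 6725
6725 → 6⁴ + 7⁴ + 2⁴ + 5⁴ = 4338
4338 → 4⁴ + 3⁴ + 3⁴ + 8⁴ = 4514
4514 → 4⁴ + 5⁴ + 1⁴ + 4⁴ = 1138
1138 → 1⁴ + 1⁴ + 3⁴ + 8⁴ = 4179
4179 → 4⁴ + 1⁴ + 7⁴ + 9⁴ = 9219
9219 → 9⁴ + 2⁴ + 1⁴ + 9⁴ = 13139  — 13139 already appeared earlier.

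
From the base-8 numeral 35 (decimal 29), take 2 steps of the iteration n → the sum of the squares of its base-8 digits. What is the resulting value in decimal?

20

29 = (3,5)_8 → 3² + 5² = 9 + 25 = 34
34 = (4,2)_8 → 4² + 2² = 16 + 4 = 20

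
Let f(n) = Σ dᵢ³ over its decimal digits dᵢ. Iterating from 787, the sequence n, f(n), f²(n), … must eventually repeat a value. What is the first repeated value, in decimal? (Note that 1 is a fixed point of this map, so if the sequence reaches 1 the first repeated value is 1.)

1

787 → 7³ + 8³ + 7³ = 1198
1198 → 1³ + 1³ + 9³ + 8³ = 1243
1243 → 1³ + 2³ + 4³ + 3³ = 100
100 → 1³ + 0³ + 0³ = 1  — reached the fixed point 1.
1 → 1, so 1 is the first repeated value.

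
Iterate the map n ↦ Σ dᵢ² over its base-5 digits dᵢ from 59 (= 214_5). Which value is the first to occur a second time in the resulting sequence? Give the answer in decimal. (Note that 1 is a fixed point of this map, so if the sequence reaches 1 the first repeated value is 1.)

59 = (2,1,4)_5 → 2² + 1² + 4² = 21
21 = (4,1)_5 → 4² + 1² = 17
17 = (3,2)_5 → 3² + 2² = 13
13 = (2,3)_5 → 2² + 3² = 13  — 13 already appeared earlier.

13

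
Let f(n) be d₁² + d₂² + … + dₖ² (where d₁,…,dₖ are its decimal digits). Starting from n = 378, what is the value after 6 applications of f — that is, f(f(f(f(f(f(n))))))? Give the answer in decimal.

37

378 → 3² + 7² + 8² = 122
122 → 1² + 2² + 2² = 9
9 → 9² = 81
81 → 8² + 1² = 65
65 → 6² + 5² = 61
61 → 6² + 1² = 37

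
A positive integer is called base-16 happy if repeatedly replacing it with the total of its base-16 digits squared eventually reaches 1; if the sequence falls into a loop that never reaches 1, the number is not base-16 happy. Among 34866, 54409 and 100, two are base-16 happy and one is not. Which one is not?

100

34866: 34866 → 141 → 233 → 277 → 27 → 122 → 149 → 106 → 136 → 128 → 64 → 16 → 1  — reaches 1 (base-16 happy)
54409: 54409 → 330 → 117 → 74 → 116 → 65 → 17 → 2 → 4 → 16 → 1  — reaches 1 (base-16 happy)
100: 100 → 52 → 25 → 82 → 29 → 170 → 200 → 208 → 169 → 181 → 146 → 85 → 50 → 13 → 169  — repeats 169 (not base-16 happy)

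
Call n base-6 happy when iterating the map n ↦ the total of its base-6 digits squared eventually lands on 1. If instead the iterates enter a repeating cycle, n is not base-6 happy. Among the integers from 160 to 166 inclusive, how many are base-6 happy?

1

160: 160 → 36 → 1  (reaches 1)
161: 161 → 45 → 11 → 26 → 20 → 13 → 5 → 25 → 17 → 29 → 41 → 26  (repeats 26)
162: 162 → 25 → 17 → 29 → 41 → 26 → 20 → 13 → 5 → 25  (repeats 25)
163: 163 → 26 → 20 → 13 → 5 → 25 → 17 → 29 → 41 → 26  (repeats 26)
164: 164 → 29 → 41 → 26 → 20 → 13 → 5 → 25 → 17 → 29  (repeats 29)
165: 165 → 34 → 41 → 26 → 20 → 13 → 5 → 25 → 17 → 29 → 41  (repeats 41)
166: 166 → 41 → 26 → 20 → 13 → 5 → 25 → 17 → 29 → 41  (repeats 41)
base-6 happy: 160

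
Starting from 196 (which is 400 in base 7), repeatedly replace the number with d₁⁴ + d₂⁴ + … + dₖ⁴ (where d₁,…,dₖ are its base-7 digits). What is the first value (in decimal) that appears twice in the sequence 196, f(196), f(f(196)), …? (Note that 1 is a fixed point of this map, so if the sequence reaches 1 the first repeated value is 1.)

196 = (4,0,0)_7 → 4⁴ + 0⁴ + 0⁴ = 256
256 = (5,1,4)_7 → 5⁴ + 1⁴ + 4⁴ = 882
882 = (2,4,0,0)_7 → 2⁴ + 4⁴ + 0⁴ + 0⁴ = 272
272 = (5,3,6)_7 → 5⁴ + 3⁴ + 6⁴ = 2002
2002 = (5,5,6,0)_7 → 5⁴ + 5⁴ + 6⁴ + 0⁴ = 2546
2546 = (1,0,2,6,5)_7 → 1⁴ + 0⁴ + 2⁴ + 6⁴ + 5⁴ = 1938
1938 = (5,4,3,6)_7 → 5⁴ + 4⁴ + 3⁴ + 6⁴ = 2258
2258 = (6,4,0,4)_7 → 6⁴ + 4⁴ + 0⁴ + 4⁴ = 1808
1808 = (5,1,6,2)_7 → 5⁴ + 1⁴ + 6⁴ + 2⁴ = 1938  — 1938 already appeared earlier.

1938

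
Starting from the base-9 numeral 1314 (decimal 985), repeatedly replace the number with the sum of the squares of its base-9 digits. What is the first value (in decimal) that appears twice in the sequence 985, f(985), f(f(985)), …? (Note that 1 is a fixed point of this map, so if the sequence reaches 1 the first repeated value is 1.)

1

985 = (1,3,1,4)_9 → 1² + 3² + 1² + 4² = 1 + 9 + 1 + 16 = 27
27 = (3,0)_9 → 3² + 0² = 9 + 0 = 9
9 = (1,0)_9 → 1² + 0² = 1 + 0 = 1  — reached the fixed point 1.
1 → 1, so 1 is the first repeated value.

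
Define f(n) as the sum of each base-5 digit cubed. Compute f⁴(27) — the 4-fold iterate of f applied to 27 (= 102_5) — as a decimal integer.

9

27 = (1,0,2)_5 → 1³ + 0³ + 2³ = 9
9 = (1,4)_5 → 1³ + 4³ = 65
65 = (2,3,0)_5 → 2³ + 3³ + 0³ = 35
35 = (1,2,0)_5 → 1³ + 2³ + 0³ = 9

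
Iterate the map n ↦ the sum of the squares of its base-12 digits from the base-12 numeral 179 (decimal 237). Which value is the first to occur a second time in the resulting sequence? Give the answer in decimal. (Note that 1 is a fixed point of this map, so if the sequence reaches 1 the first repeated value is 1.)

29

237 = (1,7,9)_12 → 1² + 7² + 9² = 1 + 49 + 81 = 131
131 = (10,11)_12 → 10² + 11² = 100 + 121 = 221
221 = (1,6,5)_12 → 1² + 6² + 5² = 1 + 36 + 25 = 62
62 = (5,2)_12 → 5² + 2² = 25 + 4 = 29
29 = (2,5)_12 → 2² + 5² = 4 + 25 = 29  — 29 already appeared earlier.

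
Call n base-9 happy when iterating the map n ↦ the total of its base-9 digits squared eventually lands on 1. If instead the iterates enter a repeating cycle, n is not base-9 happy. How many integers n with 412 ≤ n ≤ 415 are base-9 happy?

412: 412 → 74 → 68 → 74  — not base-9 happy
413: 413 → 89 → 65 → 53 → 89  — not base-9 happy
414: 414 → 26 → 68 → 74 → 68  — not base-9 happy
415: 415 → 27 → 9 → 1  — base-9 happy
base-9 happy: 415

1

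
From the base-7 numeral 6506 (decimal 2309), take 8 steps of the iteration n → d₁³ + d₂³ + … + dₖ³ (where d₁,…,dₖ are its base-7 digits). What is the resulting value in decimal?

2309 = (6,5,0,6)_7 → 6³ + 5³ + 0³ + 6³ = 216 + 125 + 0 + 216 = 557
557 = (1,4,2,4)_7 → 1³ + 4³ + 2³ + 4³ = 1 + 64 + 8 + 64 = 137
137 = (2,5,4)_7 → 2³ + 5³ + 4³ = 8 + 125 + 64 = 197
197 = (4,0,1)_7 → 4³ + 0³ + 1³ = 64 + 0 + 1 = 65
65 = (1,2,2)_7 → 1³ + 2³ + 2³ = 1 + 8 + 8 = 17
17 = (2,3)_7 → 2³ + 3³ = 8 + 27 = 35
35 = (5,0)_7 → 5³ + 0³ = 125 + 0 = 125
125 = (2,3,6)_7 → 2³ + 3³ + 6³ = 8 + 27 + 216 = 251

251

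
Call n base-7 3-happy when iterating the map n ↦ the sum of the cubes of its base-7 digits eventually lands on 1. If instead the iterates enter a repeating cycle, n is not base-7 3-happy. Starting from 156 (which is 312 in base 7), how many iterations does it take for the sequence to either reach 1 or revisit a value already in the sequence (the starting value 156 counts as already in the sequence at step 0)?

156 = (3,1,2)_7 → 36
36 = (5,1)_7 → 126
126 = (2,4,0)_7 → 72
72 = (1,3,2)_7 → 36  — 36 repeats.
That took 4 steps.

4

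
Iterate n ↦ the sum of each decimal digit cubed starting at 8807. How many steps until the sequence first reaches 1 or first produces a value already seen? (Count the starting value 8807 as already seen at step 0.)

7

8807 → 8³ + 8³ + 0³ + 7³ = 512 + 512 + 0 + 343 = 1367
1367 → 1³ + 3³ + 6³ + 7³ = 1 + 27 + 216 + 343 = 587
587 → 5³ + 8³ + 7³ = 125 + 512 + 343 = 980
980 → 9³ + 8³ + 0³ = 729 + 512 + 0 = 1241
1241 → 1³ + 2³ + 4³ + 1³ = 1 + 8 + 64 + 1 = 74
74 → 7³ + 4³ = 343 + 64 = 407
407 → 4³ + 0³ + 7³ = 64 + 0 + 343 = 407  — 407 repeats.
That took 7 steps.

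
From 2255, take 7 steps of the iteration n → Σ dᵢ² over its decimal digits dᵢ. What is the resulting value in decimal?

2255 → 2² + 2² + 5² + 5² = 58
58 → 5² + 8² = 89
89 → 8² + 9² = 145
145 → 1² + 4² + 5² = 42
42 → 4² + 2² = 20
20 → 2² + 0² = 4
4 → 4² = 16

16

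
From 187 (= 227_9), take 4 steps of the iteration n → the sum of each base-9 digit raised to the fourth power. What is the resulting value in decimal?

1

187 = (2,2,7)_9 → 2⁴ + 2⁴ + 7⁴ = 2433
2433 = (3,3,0,3)_9 → 3⁴ + 3⁴ + 0⁴ + 3⁴ = 243
243 = (3,0,0)_9 → 3⁴ + 0⁴ + 0⁴ = 81
81 = (1,0,0)_9 → 1⁴ + 0⁴ + 0⁴ = 1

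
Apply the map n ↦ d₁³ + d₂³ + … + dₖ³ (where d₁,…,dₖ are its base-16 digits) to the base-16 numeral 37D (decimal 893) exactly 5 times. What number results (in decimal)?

2729

893 = (3,7,13)_16 → 3³ + 7³ + 13³ = 27 + 343 + 2197 = 2567
2567 = (10,0,7)_16 → 10³ + 0³ + 7³ = 1000 + 0 + 343 = 1343
1343 = (5,3,15)_16 → 5³ + 3³ + 15³ = 125 + 27 + 3375 = 3527
3527 = (13,12,7)_16 → 13³ + 12³ + 7³ = 2197 + 1728 + 343 = 4268
4268 = (1,0,10,12)_16 → 1³ + 0³ + 10³ + 12³ = 1 + 0 + 1000 + 1728 = 2729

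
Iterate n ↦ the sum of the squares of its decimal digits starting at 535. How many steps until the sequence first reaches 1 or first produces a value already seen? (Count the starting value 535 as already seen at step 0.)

11

535 → 5² + 3² + 5² = 59
59 → 5² + 9² = 106
106 → 1² + 0² + 6² = 37
37 → 3² + 7² = 58
58 → 5² + 8² = 89
89 → 8² + 9² = 145
145 → 1² + 4² + 5² = 42
42 → 4² + 2² = 20
20 → 2² + 0² = 4
4 → 4² = 16
16 → 1² + 6² = 37  — 37 repeats.
That took 11 steps.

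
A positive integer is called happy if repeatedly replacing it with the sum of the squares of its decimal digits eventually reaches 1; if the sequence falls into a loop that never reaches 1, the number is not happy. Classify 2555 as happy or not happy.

happy

2555 → 79
79 → 130
130 → 10
10 → 1  — reached 1.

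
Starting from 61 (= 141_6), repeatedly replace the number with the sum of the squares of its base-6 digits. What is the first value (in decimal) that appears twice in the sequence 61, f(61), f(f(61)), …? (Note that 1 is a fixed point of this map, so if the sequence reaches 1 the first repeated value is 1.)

17

61 = (1,4,1)_6 → 1² + 4² + 1² = 18
18 = (3,0)_6 → 3² + 0² = 9
9 = (1,3)_6 → 1² + 3² = 10
10 = (1,4)_6 → 1² + 4² = 17
17 = (2,5)_6 → 2² + 5² = 29
29 = (4,5)_6 → 4² + 5² = 41
41 = (1,0,5)_6 → 1² + 0² + 5² = 26
26 = (4,2)_6 → 4² + 2² = 20
20 = (3,2)_6 → 3² + 2² = 13
13 = (2,1)_6 → 2² + 1² = 5
5 = (5)_6 → 5² = 25
25 = (4,1)_6 → 4² + 1² = 17  — 17 already appeared earlier.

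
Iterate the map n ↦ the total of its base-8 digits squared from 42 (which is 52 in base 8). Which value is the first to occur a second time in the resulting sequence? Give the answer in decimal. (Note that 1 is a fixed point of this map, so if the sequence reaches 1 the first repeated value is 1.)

42 = (5,2)_8 → 5² + 2² = 25 + 4 = 29
29 = (3,5)_8 → 3² + 5² = 9 + 25 = 34
34 = (4,2)_8 → 4² + 2² = 16 + 4 = 20
20 = (2,4)_8 → 2² + 4² = 4 + 16 = 20  — 20 already appeared earlier.

20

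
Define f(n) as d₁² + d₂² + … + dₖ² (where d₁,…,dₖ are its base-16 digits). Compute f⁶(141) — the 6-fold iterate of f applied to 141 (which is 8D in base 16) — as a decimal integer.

141 = (8,13)_16 → 8² + 13² = 64 + 169 = 233
233 = (14,9)_16 → 14² + 9² = 196 + 81 = 277
277 = (1,1,5)_16 → 1² + 1² + 5² = 1 + 1 + 25 = 27
27 = (1,11)_16 → 1² + 11² = 1 + 121 = 122
122 = (7,10)_16 → 7² + 10² = 49 + 100 = 149
149 = (9,5)_16 → 9² + 5² = 81 + 25 = 106

106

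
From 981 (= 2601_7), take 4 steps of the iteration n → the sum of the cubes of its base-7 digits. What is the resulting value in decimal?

981 = (2,6,0,1)_7 → 2³ + 6³ + 0³ + 1³ = 225
225 = (4,4,1)_7 → 4³ + 4³ + 1³ = 129
129 = (2,4,3)_7 → 2³ + 4³ + 3³ = 99
99 = (2,0,1)_7 → 2³ + 0³ + 1³ = 9

9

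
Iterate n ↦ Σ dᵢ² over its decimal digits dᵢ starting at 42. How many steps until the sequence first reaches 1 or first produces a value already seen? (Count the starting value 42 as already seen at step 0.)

8

42 → 4² + 2² = 16 + 4 = 20
20 → 2² + 0² = 4 + 0 = 4
4 → 4² = 16
16 → 1² + 6² = 1 + 36 = 37
37 → 3² + 7² = 9 + 49 = 58
58 → 5² + 8² = 25 + 64 = 89
89 → 8² + 9² = 64 + 81 = 145
145 → 1² + 4² + 5² = 1 + 16 + 25 = 42  — 42 repeats.
That took 8 steps.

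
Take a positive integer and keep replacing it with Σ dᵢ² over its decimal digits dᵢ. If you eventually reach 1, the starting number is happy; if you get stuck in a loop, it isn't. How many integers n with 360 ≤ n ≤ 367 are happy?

3

360: 360 → 45 → 41 → 17 → 50 → 25 → 29 → 85 → 89 → 145 → 42 → 20 → 4 → 16 → 37 → 58 → 89  (repeats 89)
361: 361 → 46 → 52 → 29 → 85 → 89 → 145 → 42 → 20 → 4 → 16 → 37 → 58 → 89  (repeats 89)
362: 362 → 49 → 97 → 130 → 10 → 1  (reaches 1)
363: 363 → 54 → 41 → 17 → 50 → 25 → 29 → 85 → 89 → 145 → 42 → 20 → 4 → 16 → 37 → 58 → 89  (repeats 89)
364: 364 → 61 → 37 → 58 → 89 → 145 → 42 → 20 → 4 → 16 → 37  (repeats 37)
365: 365 → 70 → 49 → 97 → 130 → 10 → 1  (reaches 1)
366: 366 → 81 → 65 → 61 → 37 → 58 → 89 → 145 → 42 → 20 → 4 → 16 → 37  (repeats 37)
367: 367 → 94 → 97 → 130 → 10 → 1  (reaches 1)
happy: 362, 365, 367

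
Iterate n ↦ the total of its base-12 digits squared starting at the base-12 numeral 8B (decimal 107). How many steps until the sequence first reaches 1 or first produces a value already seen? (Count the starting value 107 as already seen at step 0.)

4

107 = (8,11)_12 → 8² + 11² = 64 + 121 = 185
185 = (1,3,5)_12 → 1² + 3² + 5² = 1 + 9 + 25 = 35
35 = (2,11)_12 → 2² + 11² = 4 + 121 = 125
125 = (10,5)_12 → 10² + 5² = 100 + 25 = 125  — 125 repeats.
That took 4 steps.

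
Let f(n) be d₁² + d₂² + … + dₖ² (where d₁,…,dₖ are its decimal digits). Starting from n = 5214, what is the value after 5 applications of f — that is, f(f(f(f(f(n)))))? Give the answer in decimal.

5214 → 5² + 2² + 1² + 4² = 46
46 → 4² + 6² = 52
52 → 5² + 2² = 29
29 → 2² + 9² = 85
85 → 8² + 5² = 89

89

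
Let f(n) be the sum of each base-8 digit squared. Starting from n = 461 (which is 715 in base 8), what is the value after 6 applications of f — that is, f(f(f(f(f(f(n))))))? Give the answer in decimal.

461 = (7,1,5)_8 → 7² + 1² + 5² = 49 + 1 + 25 = 75
75 = (1,1,3)_8 → 1² + 1² + 3² = 1 + 1 + 9 = 11
11 = (1,3)_8 → 1² + 3² = 1 + 9 = 10
10 = (1,2)_8 → 1² + 2² = 1 + 4 = 5
5 = (5)_8 → 5² = 25
25 = (3,1)_8 → 3² + 1² = 9 + 1 = 10

10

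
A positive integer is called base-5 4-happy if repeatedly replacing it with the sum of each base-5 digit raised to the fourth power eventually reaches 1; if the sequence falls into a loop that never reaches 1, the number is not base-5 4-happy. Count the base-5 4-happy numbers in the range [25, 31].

25: 25 → 1  — base-5 4-happy
26: 26 → 2 → 16 → 82 → 98 → 418 → 244 → 594 → 674 → 514 → 528 → 338 → 194 → 354 → 528  — not base-5 4-happy
27: 27 → 17 → 97 → 353 → 353  — not base-5 4-happy
28: 28 → 82 → 98 → 418 → 244 → 594 → 674 → 514 → 528 → 338 → 194 → 354 → 528  — not base-5 4-happy
29: 29 → 257 → 33 → 83 → 163 → 99 → 593 → 499 → 849 → 595 → 593  — not base-5 4-happy
30: 30 → 2 → 16 → 82 → 98 → 418 → 244 → 594 → 674 → 514 → 528 → 338 → 194 → 354 → 528  — not base-5 4-happy
31: 31 → 3 → 81 → 83 → 163 → 99 → 593 → 499 → 849 → 595 → 593  — not base-5 4-happy
base-5 4-happy: 25

1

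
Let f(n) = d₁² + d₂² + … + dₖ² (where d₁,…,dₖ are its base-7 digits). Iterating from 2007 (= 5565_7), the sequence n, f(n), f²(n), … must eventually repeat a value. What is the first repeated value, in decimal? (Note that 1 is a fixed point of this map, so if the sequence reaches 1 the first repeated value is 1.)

45

2007 = (5,5,6,5)_7 → 5² + 5² + 6² + 5² = 111
111 = (2,1,6)_7 → 2² + 1² + 6² = 41
41 = (5,6)_7 → 5² + 6² = 61
61 = (1,1,5)_7 → 1² + 1² + 5² = 27
27 = (3,6)_7 → 3² + 6² = 45
45 = (6,3)_7 → 6² + 3² = 45  — 45 already appeared earlier.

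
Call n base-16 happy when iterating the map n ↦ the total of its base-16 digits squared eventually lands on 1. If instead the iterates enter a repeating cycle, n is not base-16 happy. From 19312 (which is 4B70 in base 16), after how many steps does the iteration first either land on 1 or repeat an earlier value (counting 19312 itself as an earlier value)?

19312 = (4,11,7,0)_16 → 4² + 11² + 7² + 0² = 186
186 = (11,10)_16 → 11² + 10² = 221
221 = (13,13)_16 → 13² + 13² = 338
338 = (1,5,2)_16 → 1² + 5² + 2² = 30
30 = (1,14)_16 → 1² + 14² = 197
197 = (12,5)_16 → 12² + 5² = 169
169 = (10,9)_16 → 10² + 9² = 181
181 = (11,5)_16 → 11² + 5² = 146
146 = (9,2)_16 → 9² + 2² = 85
85 = (5,5)_16 → 5² + 5² = 50
50 = (3,2)_16 → 3² + 2² = 13
13 = (13)_16 → 13² = 169  — 169 repeats.
That took 12 steps.

12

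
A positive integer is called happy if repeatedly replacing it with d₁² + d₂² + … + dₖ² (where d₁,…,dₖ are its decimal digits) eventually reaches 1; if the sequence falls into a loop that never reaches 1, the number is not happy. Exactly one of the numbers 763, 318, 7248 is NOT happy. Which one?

318

763: 763 → 94 → 97 → 130 → 10 → 1  — reaches 1 (happy)
318: 318 → 74 → 65 → 61 → 37 → 58 → 89 → 145 → 42 → 20 → 4 → 16 → 37  — repeats 37 (not happy)
7248: 7248 → 133 → 19 → 82 → 68 → 100 → 1  — reaches 1 (happy)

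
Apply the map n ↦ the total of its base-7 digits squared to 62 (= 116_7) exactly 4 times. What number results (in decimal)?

10

62 = (1,1,6)_7 → 38
38 = (5,3)_7 → 34
34 = (4,6)_7 → 52
52 = (1,0,3)_7 → 10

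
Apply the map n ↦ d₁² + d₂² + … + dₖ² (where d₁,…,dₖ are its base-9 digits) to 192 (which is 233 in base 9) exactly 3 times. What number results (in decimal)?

8

192 = (2,3,3)_9 → 2² + 3² + 3² = 22
22 = (2,4)_9 → 2² + 4² = 20
20 = (2,2)_9 → 2² + 2² = 8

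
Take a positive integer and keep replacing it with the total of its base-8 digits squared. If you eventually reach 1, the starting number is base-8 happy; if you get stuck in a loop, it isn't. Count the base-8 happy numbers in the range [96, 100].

1

96: 96 → 17 → 5 → 25 → 10 → 5  (repeats 5)
97: 97 → 18 → 8 → 1  (reaches 1)
98: 98 → 21 → 29 → 34 → 20 → 20  (repeats 20)
99: 99 → 26 → 13 → 26  (repeats 26)
100: 100 → 33 → 17 → 5 → 25 → 10 → 5  (repeats 5)
base-8 happy: 97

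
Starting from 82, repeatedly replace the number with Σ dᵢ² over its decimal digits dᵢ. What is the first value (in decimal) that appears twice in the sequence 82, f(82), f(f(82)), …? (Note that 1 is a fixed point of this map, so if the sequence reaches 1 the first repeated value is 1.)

82 → 8² + 2² = 68
68 → 6² + 8² = 100
100 → 1² + 0² + 0² = 1  — reached the fixed point 1.
1 → 1, so 1 is the first repeated value.

1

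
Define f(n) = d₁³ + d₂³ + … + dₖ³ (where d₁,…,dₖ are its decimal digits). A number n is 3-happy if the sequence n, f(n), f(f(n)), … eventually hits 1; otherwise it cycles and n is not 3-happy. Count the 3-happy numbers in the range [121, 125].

121: 121 → 10 → 1  — 3-happy
122: 122 → 17 → 344 → 155 → 251 → 134 → 92 → 737 → 713 → 371 → 371  — not 3-happy
123: 123 → 36 → 243 → 99 → 1458 → 702 → 351 → 153 → 153  — not 3-happy
124: 124 → 73 → 370 → 370  — not 3-happy
125: 125 → 134 → 92 → 737 → 713 → 371 → 371  — not 3-happy
3-happy: 121

1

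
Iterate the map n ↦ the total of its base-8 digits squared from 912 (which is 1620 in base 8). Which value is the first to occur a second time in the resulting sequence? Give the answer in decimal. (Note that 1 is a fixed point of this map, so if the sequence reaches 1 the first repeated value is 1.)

26

912 = (1,6,2,0)_8 → 1² + 6² + 2² + 0² = 41
41 = (5,1)_8 → 5² + 1² = 26
26 = (3,2)_8 → 3² + 2² = 13
13 = (1,5)_8 → 1² + 5² = 26  — 26 already appeared earlier.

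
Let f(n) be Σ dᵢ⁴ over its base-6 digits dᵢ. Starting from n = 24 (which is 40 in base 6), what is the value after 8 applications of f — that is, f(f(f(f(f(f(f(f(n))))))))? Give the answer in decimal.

641

24 = (4,0)_6 → 4⁴ + 0⁴ = 256
256 = (1,1,0,4)_6 → 1⁴ + 1⁴ + 0⁴ + 4⁴ = 258
258 = (1,1,1,0)_6 → 1⁴ + 1⁴ + 1⁴ + 0⁴ = 3
3 = (3)_6 → 3⁴ = 81
81 = (2,1,3)_6 → 2⁴ + 1⁴ + 3⁴ = 98
98 = (2,4,2)_6 → 2⁴ + 4⁴ + 2⁴ = 288
288 = (1,2,0,0)_6 → 1⁴ + 2⁴ + 0⁴ + 0⁴ = 17
17 = (2,5)_6 → 2⁴ + 5⁴ = 641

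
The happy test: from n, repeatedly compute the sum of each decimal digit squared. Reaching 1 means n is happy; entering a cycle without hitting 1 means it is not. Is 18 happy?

not happy

18 → 1² + 8² = 65
65 → 6² + 5² = 61
61 → 6² + 1² = 37
37 → 3² + 7² = 58
58 → 5² + 8² = 89
89 → 8² + 9² = 145
145 → 1² + 4² + 5² = 42
42 → 4² + 2² = 20
20 → 2² + 0² = 4
4 → 4² = 16
16 → 1² + 6² = 37  — 37 already seen; the sequence cycles without reaching 1.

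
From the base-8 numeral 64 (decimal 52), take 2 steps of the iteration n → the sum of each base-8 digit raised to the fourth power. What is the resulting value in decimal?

52 = (6,4)_8 → 1552
1552 = (3,0,2,0)_8 → 97

97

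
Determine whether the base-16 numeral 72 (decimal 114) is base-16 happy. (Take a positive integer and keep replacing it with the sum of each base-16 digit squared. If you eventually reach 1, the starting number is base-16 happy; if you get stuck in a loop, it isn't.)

base-16 happy

114 = (7,2)_16 → 7² + 2² = 53
53 = (3,5)_16 → 3² + 5² = 34
34 = (2,2)_16 → 2² + 2² = 8
8 = (8)_16 → 8² = 64
64 = (4,0)_16 → 4² + 0² = 16
16 = (1,0)_16 → 1² + 0² = 1  — reached 1.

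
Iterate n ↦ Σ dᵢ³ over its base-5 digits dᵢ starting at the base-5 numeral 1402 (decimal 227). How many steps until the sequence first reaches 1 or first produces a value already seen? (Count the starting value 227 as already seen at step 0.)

227 = (1,4,0,2)_5 → 1³ + 4³ + 0³ + 2³ = 73
73 = (2,4,3)_5 → 2³ + 4³ + 3³ = 99
99 = (3,4,4)_5 → 3³ + 4³ + 4³ = 155
155 = (1,1,1,0)_5 → 1³ + 1³ + 1³ + 0³ = 3
3 = (3)_5 → 3³ = 27
27 = (1,0,2)_5 → 1³ + 0³ + 2³ = 9
9 = (1,4)_5 → 1³ + 4³ = 65
65 = (2,3,0)_5 → 2³ + 3³ + 0³ = 35
35 = (1,2,0)_5 → 1³ + 2³ + 0³ = 9  — 9 repeats.
That took 9 steps.

9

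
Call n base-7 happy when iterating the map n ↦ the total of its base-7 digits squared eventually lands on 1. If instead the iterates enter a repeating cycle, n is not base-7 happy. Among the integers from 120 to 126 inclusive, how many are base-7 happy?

120: 120 → 14 → 4 → 16 → 8 → 2 → 4  (repeats 4)
121: 121 → 17 → 13 → 37 → 29 → 17  (repeats 17)
122: 122 → 22 → 10 → 10  (repeats 10)
123: 123 → 29 → 17 → 13 → 37 → 29  (repeats 29)
124: 124 → 38 → 34 → 52 → 10 → 10  (repeats 10)
125: 125 → 49 → 1  (reaches 1)
126: 126 → 20 → 40 → 50 → 2 → 4 → 16 → 8 → 2  (repeats 2)
base-7 happy: 125

1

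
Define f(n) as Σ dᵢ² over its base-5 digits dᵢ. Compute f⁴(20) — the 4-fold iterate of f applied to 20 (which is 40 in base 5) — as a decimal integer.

16

20 = (4,0)_5 → 4² + 0² = 16
16 = (3,1)_5 → 3² + 1² = 10
10 = (2,0)_5 → 2² + 0² = 4
4 = (4)_5 → 4² = 16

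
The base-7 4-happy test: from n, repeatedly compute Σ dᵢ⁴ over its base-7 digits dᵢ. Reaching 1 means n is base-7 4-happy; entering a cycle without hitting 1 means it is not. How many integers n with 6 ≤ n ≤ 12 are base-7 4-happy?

6: 6 → 1296 → 788 → 288 → 1922 → 1138 → 354 → 258 → 1922  (repeats 1922)
7: 7 → 1  (reaches 1)
8: 8 → 2 → 16 → 32 → 512 → 164 → 178 → 418 → 708 → 98 → 16  (repeats 16)
9: 9 → 17 → 97 → 2593 → 1459 → 963 → 1153 → 803 → 673 → 1923 → 1507 → 913 → 609 → 707 → 97  (repeats 97)
10: 10 → 82 → 882 → 272 → 2002 → 2546 → 1938 → 2258 → 1808 → 1938  (repeats 1938)
11: 11 → 257 → 1251 → 1043 → 97 → 2593 → 1459 → 963 → 1153 → 803 → 673 → 1923 → 1507 → 913 → 609 → 707 → 97  (repeats 97)
12: 12 → 626 → 1332 → 1394 → 338 → 2608 → 514 → 244 → 2848 → 1314 → 1956 → 2258 → 1808 → 1938 → 2258  (repeats 2258)
base-7 4-happy: 7

1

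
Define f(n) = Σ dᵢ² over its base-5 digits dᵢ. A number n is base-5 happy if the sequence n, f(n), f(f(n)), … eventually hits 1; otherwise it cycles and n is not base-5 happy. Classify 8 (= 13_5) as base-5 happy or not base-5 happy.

8 = (1,3)_5 → 1² + 3² = 10
10 = (2,0)_5 → 2² + 0² = 4
4 = (4)_5 → 4² = 16
16 = (3,1)_5 → 3² + 1² = 10  — 10 already seen; the sequence cycles without reaching 1.

not base-5 happy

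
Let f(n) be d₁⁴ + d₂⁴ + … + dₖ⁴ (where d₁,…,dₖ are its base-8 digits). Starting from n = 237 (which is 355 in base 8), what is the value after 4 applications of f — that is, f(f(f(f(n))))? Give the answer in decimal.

237 = (3,5,5)_8 → 3⁴ + 5⁴ + 5⁴ = 1331
1331 = (2,4,6,3)_8 → 2⁴ + 4⁴ + 6⁴ + 3⁴ = 1649
1649 = (3,1,6,1)_8 → 3⁴ + 1⁴ + 6⁴ + 1⁴ = 1379
1379 = (2,5,4,3)_8 → 2⁴ + 5⁴ + 4⁴ + 3⁴ = 978

978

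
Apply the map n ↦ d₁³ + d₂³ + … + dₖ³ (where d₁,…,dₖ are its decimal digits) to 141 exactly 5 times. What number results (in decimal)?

141 → 1³ + 4³ + 1³ = 1 + 64 + 1 = 66
66 → 6³ + 6³ = 216 + 216 = 432
432 → 4³ + 3³ + 2³ = 64 + 27 + 8 = 99
99 → 9³ + 9³ = 729 + 729 = 1458
1458 → 1³ + 4³ + 5³ + 8³ = 1 + 64 + 125 + 512 = 702

702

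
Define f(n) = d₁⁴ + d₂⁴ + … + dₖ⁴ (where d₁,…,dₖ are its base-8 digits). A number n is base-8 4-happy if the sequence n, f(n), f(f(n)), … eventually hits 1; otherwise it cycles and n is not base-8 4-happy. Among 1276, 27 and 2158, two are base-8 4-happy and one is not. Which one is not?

1276: 1276 → 2754 → 722 → 114 → 1313 → 529 → 18 → 32 → 256 → 256  — repeats 256 (not base-8 4-happy)
27: 27 → 162 → 288 → 512 → 1  — reaches 1 (base-8 4-happy)
2158: 2158 → 2178 → 288 → 512 → 1  — reaches 1 (base-8 4-happy)

1276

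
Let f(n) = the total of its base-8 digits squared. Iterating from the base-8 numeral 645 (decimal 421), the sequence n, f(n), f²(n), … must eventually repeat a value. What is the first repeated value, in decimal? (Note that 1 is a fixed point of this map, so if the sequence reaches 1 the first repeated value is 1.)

1

421 = (6,4,5)_8 → 6² + 4² + 5² = 77
77 = (1,1,5)_8 → 1² + 1² + 5² = 27
27 = (3,3)_8 → 3² + 3² = 18
18 = (2,2)_8 → 2² + 2² = 8
8 = (1,0)_8 → 1² + 0² = 1  — reached the fixed point 1.
1 → 1, so 1 is the first repeated value.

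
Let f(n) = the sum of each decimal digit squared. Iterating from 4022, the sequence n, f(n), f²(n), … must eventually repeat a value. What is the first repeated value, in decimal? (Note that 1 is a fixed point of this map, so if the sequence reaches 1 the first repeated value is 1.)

4022 → 4² + 0² + 2² + 2² = 24
24 → 2² + 4² = 20
20 → 2² + 0² = 4
4 → 4² = 16
16 → 1² + 6² = 37
37 → 3² + 7² = 58
58 → 5² + 8² = 89
89 → 8² + 9² = 145
145 → 1² + 4² + 5² = 42
42 → 4² + 2² = 20  — 20 already appeared earlier.

20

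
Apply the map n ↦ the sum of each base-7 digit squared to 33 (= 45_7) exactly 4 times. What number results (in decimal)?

45

33 = (4,5)_7 → 4² + 5² = 16 + 25 = 41
41 = (5,6)_7 → 5² + 6² = 25 + 36 = 61
61 = (1,1,5)_7 → 1² + 1² + 5² = 1 + 1 + 25 = 27
27 = (3,6)_7 → 3² + 6² = 9 + 36 = 45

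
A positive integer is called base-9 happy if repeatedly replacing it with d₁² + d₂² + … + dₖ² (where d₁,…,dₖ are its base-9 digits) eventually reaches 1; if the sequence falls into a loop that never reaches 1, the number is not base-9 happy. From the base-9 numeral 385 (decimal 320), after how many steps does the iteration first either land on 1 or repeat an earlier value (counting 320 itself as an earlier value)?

320 = (3,8,5)_9 → 3² + 8² + 5² = 9 + 64 + 25 = 98
98 = (1,1,8)_9 → 1² + 1² + 8² = 1 + 1 + 64 = 66
66 = (7,3)_9 → 7² + 3² = 49 + 9 = 58
58 = (6,4)_9 → 6² + 4² = 36 + 16 = 52
52 = (5,7)_9 → 5² + 7² = 25 + 49 = 74
74 = (8,2)_9 → 8² + 2² = 64 + 4 = 68
68 = (7,5)_9 → 7² + 5² = 49 + 25 = 74  — 74 repeats.
That took 7 steps.

7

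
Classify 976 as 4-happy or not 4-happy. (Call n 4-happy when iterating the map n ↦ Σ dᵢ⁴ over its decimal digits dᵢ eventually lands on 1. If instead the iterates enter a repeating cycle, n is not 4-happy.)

976 → 9⁴ + 7⁴ + 6⁴ = 10258
10258 → 1⁴ + 0⁴ + 2⁴ + 5⁴ + 8⁴ = 4738
4738 → 4⁴ + 7⁴ + 3⁴ + 8⁴ = 6834
6834 → 6⁴ + 8⁴ + 3⁴ + 4⁴ = 5729
5729 → 5⁴ + 7⁴ + 2⁴ + 9⁴ = 9603
9603 → 9⁴ + 6⁴ + 0⁴ + 3⁴ = 7938
7938 → 7⁴ + 9⁴ + 3⁴ + 8⁴ = 13139
13139 → 1⁴ + 3⁴ + 1⁴ + 3⁴ + 9⁴ = 6725
6725 → 6⁴ + 7⁴ + 2⁴ + 5⁴ = 4338
4338 → 4⁴ + 3⁴ + 3⁴ + 8⁴ = 4514
4514 → 4⁴ + 5⁴ + 1⁴ + 4⁴ = 1138
1138 → 1⁴ + 1⁴ + 3⁴ + 8⁴ = 4179
4179 → 4⁴ + 1⁴ + 7⁴ + 9⁴ = 9219
9219 → 9⁴ + 2⁴ + 1⁴ + 9⁴ = 13139  — 13139 already seen; the sequence cycles without reaching 1.

not 4-happy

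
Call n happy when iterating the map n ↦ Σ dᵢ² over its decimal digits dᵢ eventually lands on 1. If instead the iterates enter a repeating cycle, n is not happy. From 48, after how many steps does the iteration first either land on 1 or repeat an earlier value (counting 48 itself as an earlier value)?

14

48 → 4² + 8² = 80
80 → 8² + 0² = 64
64 → 6² + 4² = 52
52 → 5² + 2² = 29
29 → 2² + 9² = 85
85 → 8² + 5² = 89
89 → 8² + 9² = 145
145 → 1² + 4² + 5² = 42
42 → 4² + 2² = 20
20 → 2² + 0² = 4
4 → 4² = 16
16 → 1² + 6² = 37
37 → 3² + 7² = 58
58 → 5² + 8² = 89  — 89 repeats.
That took 14 steps.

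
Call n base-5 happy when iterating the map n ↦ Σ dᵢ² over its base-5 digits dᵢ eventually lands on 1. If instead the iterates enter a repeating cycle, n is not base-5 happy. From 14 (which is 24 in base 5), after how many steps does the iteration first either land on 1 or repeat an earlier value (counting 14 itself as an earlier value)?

14 = (2,4)_5 → 20
20 = (4,0)_5 → 16
16 = (3,1)_5 → 10
10 = (2,0)_5 → 4
4 = (4)_5 → 16  — 16 repeats.
That took 5 steps.

5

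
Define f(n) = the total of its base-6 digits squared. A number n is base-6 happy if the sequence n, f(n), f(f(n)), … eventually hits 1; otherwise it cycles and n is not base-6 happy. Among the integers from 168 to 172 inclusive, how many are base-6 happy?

168: 168 → 32 → 29 → 41 → 26 → 20 → 13 → 5 → 25 → 17 → 29  (repeats 29)
169: 169 → 33 → 34 → 41 → 26 → 20 → 13 → 5 → 25 → 17 → 29 → 41  (repeats 41)
170: 170 → 36 → 1  (reaches 1)
171: 171 → 41 → 26 → 20 → 13 → 5 → 25 → 17 → 29 → 41  (repeats 41)
172: 172 → 48 → 5 → 25 → 17 → 29 → 41 → 26 → 20 → 13 → 5  (repeats 5)
base-6 happy: 170

1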